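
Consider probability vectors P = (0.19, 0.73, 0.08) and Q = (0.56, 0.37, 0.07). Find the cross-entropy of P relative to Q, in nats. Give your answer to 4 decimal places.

H(P,Q) = −Σ p·ln q.
  −0.19·ln(0.56) = 0.11017
  −0.73·ln(0.37) = 0.72580
  −0.08·ln(0.07) = 0.21274
H(P,Q) = 1.0487 nats.

1.0487 nats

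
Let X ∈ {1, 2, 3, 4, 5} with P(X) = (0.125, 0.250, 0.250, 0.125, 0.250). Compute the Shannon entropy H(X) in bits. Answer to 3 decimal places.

H(X) = −Σ p·log₂ p.
  −(0.125)·log₂(0.125) = 0.3750
  −(0.250)·log₂(0.250) = 0.5000
  −(0.250)·log₂(0.250) = 0.5000
  −(0.125)·log₂(0.125) = 0.3750
  −(0.250)·log₂(0.250) = 0.5000
Sum: 0.3750 + 0.5000 + 0.5000 + 0.3750 + 0.5000 = 2.250 bits.

2.250 bits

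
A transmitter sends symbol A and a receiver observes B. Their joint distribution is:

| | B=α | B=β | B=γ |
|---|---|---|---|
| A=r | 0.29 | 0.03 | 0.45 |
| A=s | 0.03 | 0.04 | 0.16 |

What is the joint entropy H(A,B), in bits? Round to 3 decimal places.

1.949 bits

H(A,B) = −Σ p(x,y)·log₂ p(x,y) over all 6 cells.
  cell (r,α): −0.29·log₂0.29 = 0.5179
  cell (r,β): −0.03·log₂0.03 = 0.1518
  cell (r,γ): −0.45·log₂0.45 = 0.5184
  cell (s,α): −0.03·log₂0.03 = 0.1518
  cell (s,β): −0.04·log₂0.04 = 0.1858
  cell (s,γ): −0.16·log₂0.16 = 0.4230
Sum = 1.949 bits.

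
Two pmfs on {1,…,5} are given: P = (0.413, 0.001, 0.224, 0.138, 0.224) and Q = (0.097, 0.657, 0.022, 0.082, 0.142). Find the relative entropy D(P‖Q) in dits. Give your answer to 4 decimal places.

D(P‖Q) = Σ p·log₁₀(p/q).
  0.413·log₁₀(0.413/0.097) = 0.25985
  0.001·log₁₀(0.001/0.657) = -0.00282
  0.224·log₁₀(0.224/0.022) = 0.22575
  0.138·log₁₀(0.138/0.082) = 0.03120
  0.224·log₁₀(0.224/0.142) = 0.04434
D(P‖Q) = 0.5583 dits.

0.5583 dits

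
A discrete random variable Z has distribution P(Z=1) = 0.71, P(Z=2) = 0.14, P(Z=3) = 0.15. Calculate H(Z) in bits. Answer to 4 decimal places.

1.1585 bits

H(Z) = −Σ p·log₂ p.
  −(0.71)·log₂(0.71) = 0.35082
  −(0.14)·log₂(0.14) = 0.39711
  −(0.15)·log₂(0.15) = 0.41054
Sum: 0.35082 + 0.39711 + 0.41054 = 1.1585 bits.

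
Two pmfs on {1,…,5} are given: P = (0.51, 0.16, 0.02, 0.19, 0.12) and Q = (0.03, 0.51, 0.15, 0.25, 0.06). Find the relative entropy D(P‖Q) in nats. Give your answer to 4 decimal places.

1.2502 nats

D(P‖Q) = Σ p·ln(p/q).
  0.51·ln(0.51/0.03) = 1.44494
  0.16·ln(0.16/0.51) = -0.18548
  0.02·ln(0.02/0.15) = -0.04030
  0.19·ln(0.19/0.25) = -0.05214
  0.12·ln(0.12/0.06) = 0.08318
D(P‖Q) = 1.2502 nats.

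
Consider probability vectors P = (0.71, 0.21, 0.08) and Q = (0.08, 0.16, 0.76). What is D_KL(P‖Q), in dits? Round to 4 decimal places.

0.6198 dits

D(P‖Q) = Σ p·log₁₀(p/q).
  0.71·log₁₀(0.71/0.08) = 0.67320
  0.21·log₁₀(0.21/0.16) = 0.02480
  0.08·log₁₀(0.08/0.76) = -0.07822
D(P‖Q) = 0.6198 dits.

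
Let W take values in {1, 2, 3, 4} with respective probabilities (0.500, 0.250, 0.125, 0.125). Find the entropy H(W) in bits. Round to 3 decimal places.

1.750 bits

H(W) = −Σ p·log₂ p.
  −(0.500)·log₂(0.500) = 0.5000
  −(0.250)·log₂(0.250) = 0.5000
  −(0.125)·log₂(0.125) = 0.3750
  −(0.125)·log₂(0.125) = 0.3750
Sum: 0.5000 + 0.5000 + 0.3750 + 0.3750 = 1.750 bits.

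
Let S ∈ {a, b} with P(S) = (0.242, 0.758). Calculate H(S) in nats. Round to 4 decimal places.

0.5534 nats

H(S) = −Σ p·ln p.
  −(0.242)·ln(0.242) = 0.34335
  −(0.758)·ln(0.758) = 0.21002
Sum: 0.34335 + 0.21002 = 0.5534 nats.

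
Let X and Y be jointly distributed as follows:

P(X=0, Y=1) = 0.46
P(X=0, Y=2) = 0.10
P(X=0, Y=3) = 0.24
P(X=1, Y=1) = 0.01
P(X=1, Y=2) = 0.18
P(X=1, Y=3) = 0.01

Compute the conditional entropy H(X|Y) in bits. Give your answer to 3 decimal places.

0.394 bits

Marginals: p(X) = (0.8000, 0.2000), p(Y) = (0.4700, 0.2800, 0.2500).
H(X|Y) = Σ p(Y) · H(X|Y=·).
  Y=1: p=0.4700, H(X|Y=1) = 0.1485
  Y=2: p=0.2800, H(X|Y=2) = 0.9403
  Y=3: p=0.2500, H(X|Y=3) = 0.2423
Weighted sum = 0.394 bits.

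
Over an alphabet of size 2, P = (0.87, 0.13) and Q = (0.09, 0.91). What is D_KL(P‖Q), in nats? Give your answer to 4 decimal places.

1.7208 nats

D(P‖Q) = Σ p·ln(p/q).
  0.87·ln(0.87/0.09) = 1.97375
  0.13·ln(0.13/0.91) = -0.25297
D(P‖Q) = 1.7208 nats.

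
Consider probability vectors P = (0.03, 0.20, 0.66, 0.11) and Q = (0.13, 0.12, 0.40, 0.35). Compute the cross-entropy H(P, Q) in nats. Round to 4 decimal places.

1.2055 nats

H(P,Q) = −Σ p·ln q.
  −0.03·ln(0.13) = 0.06121
  −0.20·ln(0.12) = 0.42405
  −0.66·ln(0.40) = 0.60475
  −0.11·ln(0.35) = 0.11548
H(P,Q) = 1.2055 nats.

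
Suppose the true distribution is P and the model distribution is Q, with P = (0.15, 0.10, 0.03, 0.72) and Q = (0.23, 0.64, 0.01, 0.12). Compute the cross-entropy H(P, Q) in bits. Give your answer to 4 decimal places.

2.7841 bits

H(P,Q) = −Σ p·log₂ q.
  −0.15·log₂(0.23) = 0.31804
  −0.10·log₂(0.64) = 0.06439
  −0.03·log₂(0.01) = 0.19932
  −0.72·log₂(0.12) = 2.20240
H(P,Q) = 2.7841 bits.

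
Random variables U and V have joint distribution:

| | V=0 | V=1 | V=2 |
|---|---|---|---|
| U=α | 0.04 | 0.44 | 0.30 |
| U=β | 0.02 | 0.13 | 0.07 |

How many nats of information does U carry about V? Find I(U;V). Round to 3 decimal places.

Marginals: p(U) = (0.7800, 0.2200), p(V) = (0.0600, 0.5700, 0.3700).
I(U;V) = Σ p(x,y)·ln[p(x,y)/(p(x)p(y))].
  (α,0): 0.04·ln(0.8547) = -0.0063
  (α,1): 0.44·ln(0.9897) = -0.0046
  (α,2): 0.30·ln(1.0395) = 0.0116
  (β,0): 0.02·ln(1.5152) = 0.0083
  (β,1): 0.13·ln(1.0367) = 0.0047
  (β,2): 0.07·ln(0.8600) = -0.0106
Sum = 0.003 nats.

0.003 nats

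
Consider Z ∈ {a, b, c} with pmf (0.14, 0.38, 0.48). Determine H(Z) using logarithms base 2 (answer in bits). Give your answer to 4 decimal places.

H(Z) = −Σ p·log₂ p.
  −(0.14)·log₂(0.14) = 0.39711
  −(0.38)·log₂(0.38) = 0.53045
  −(0.48)·log₂(0.48) = 0.50827
Sum: 0.39711 + 0.53045 + 0.50827 = 1.4358 bits.

1.4358 bits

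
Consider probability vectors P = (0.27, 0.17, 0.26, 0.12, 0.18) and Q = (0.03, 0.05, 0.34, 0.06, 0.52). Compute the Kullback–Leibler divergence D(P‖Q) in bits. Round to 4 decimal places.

0.8999 bits

D(P‖Q) = Σ p·log₂(p/q).
  0.27·log₂(0.27/0.03) = 0.85588
  0.17·log₂(0.17/0.05) = 0.30014
  0.26·log₂(0.26/0.34) = -0.10063
  0.12·log₂(0.12/0.06) = 0.12000
  0.18·log₂(0.18/0.52) = -0.27549
D(P‖Q) = 0.8999 bits.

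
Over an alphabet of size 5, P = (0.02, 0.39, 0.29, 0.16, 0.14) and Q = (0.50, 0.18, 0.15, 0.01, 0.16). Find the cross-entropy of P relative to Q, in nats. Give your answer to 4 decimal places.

2.2262 nats

H(P,Q) = −Σ p·ln q.
  −0.02·ln(0.50) = 0.01386
  −0.39·ln(0.18) = 0.66877
  −0.29·ln(0.15) = 0.55016
  −0.16·ln(0.01) = 0.73683
  −0.14·ln(0.16) = 0.25656
H(P,Q) = 2.2262 nats.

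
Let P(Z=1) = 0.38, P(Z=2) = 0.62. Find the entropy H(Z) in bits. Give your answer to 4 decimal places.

0.9580 bits

H(Z) = −Σ p·log₂ p.
  −(0.38)·log₂(0.38) = 0.53045
  −(0.62)·log₂(0.62) = 0.42759
Sum: 0.53045 + 0.42759 = 0.9580 bits.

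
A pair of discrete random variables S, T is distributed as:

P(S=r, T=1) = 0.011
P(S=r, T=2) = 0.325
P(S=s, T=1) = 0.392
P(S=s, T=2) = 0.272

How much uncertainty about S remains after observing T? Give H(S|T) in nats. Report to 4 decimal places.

0.4619 nats

Chain rule: H(S|T) = H(S,T) − H(T).
Marginals: p(S) = (0.3360, 0.6640), p(T) = (0.4030, 0.5970).
H(S,T) = 1.1361 nats; H(T) = 0.6742 nats.
H(S|T) = 1.1361 − 0.6742 = 0.4619 nats.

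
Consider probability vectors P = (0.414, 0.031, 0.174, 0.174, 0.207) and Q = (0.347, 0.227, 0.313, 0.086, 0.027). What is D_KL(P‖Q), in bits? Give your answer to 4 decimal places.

D(P‖Q) = Σ p·log₂(p/q).
  0.414·log₂(0.414/0.347) = 0.10544
  0.031·log₂(0.031/0.227) = -0.08904
  0.174·log₂(0.174/0.313) = -0.14739
  0.174·log₂(0.174/0.086) = 0.17690
  0.207·log₂(0.207/0.027) = 0.60829
D(P‖Q) = 0.6542 bits.

0.6542 bits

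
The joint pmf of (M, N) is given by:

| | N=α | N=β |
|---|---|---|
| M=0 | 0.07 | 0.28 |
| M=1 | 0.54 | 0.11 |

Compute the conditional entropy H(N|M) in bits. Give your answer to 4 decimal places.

0.6790 bits

Chain rule: H(N|M) = H(M,N) − H(M).
Marginals: p(M) = (0.3500, 0.6500), p(N) = (0.6100, 0.3900).
H(M,N) = 1.6131 bits; H(M) = 0.9341 bits.
H(N|M) = 1.6131 − 0.9341 = 0.6790 bits.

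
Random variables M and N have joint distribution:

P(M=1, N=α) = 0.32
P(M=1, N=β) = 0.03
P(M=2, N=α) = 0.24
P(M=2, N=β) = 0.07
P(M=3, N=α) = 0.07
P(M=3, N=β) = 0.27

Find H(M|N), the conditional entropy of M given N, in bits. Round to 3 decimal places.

1.268 bits

Marginals: p(M) = (0.3500, 0.3100, 0.3400), p(N) = (0.6300, 0.3700).
H(M|N) = Σ p(N) · H(M|N=·).
  N=α: p=0.6300, H(M|N=α) = 1.3790
  N=β: p=0.3700, H(M|N=β) = 1.0800
Weighted sum = 1.268 bits.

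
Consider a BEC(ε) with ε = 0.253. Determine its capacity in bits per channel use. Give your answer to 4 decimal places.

Binary erasure channel: capacity C = 1 − ε.
C = 1 − 0.253 = 0.7470 bits per channel use.

0.7470 bits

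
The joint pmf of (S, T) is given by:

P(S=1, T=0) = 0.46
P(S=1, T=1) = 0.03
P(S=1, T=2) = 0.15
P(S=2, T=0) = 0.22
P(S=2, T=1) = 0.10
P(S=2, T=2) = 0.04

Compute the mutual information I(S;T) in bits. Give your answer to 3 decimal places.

Marginals: p(S) = (0.6400, 0.3600), p(T) = (0.6800, 0.1300, 0.1900).
I(S;T) = H(S) + H(T) − H(S,T).
H(S) = 0.9427, H(T) = 1.2162, H(S,T) = 2.0762.
I(S;T) = 0.9427 + 1.2162 − 2.0762 = 0.083 bits.

0.083 bits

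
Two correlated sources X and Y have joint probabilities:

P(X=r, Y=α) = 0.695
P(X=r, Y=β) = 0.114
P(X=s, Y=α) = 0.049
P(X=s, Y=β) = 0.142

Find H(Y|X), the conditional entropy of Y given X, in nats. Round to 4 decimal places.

Chain rule: H(Y|X) = H(X,Y) − H(X).
Marginals: p(X) = (0.8090, 0.1910), p(Y) = (0.7440, 0.2560).
H(X,Y) = 0.9254 nats; H(X) = 0.4877 nats.
H(Y|X) = 0.9254 − 0.4877 = 0.4377 nats.

0.4377 nats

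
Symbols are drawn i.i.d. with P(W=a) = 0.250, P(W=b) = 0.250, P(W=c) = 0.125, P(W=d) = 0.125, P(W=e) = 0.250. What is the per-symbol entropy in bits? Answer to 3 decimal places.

2.250 bits

H(W) = −Σ p·log₂ p.
  −(0.250)·log₂(0.250) = 0.5000
  −(0.250)·log₂(0.250) = 0.5000
  −(0.125)·log₂(0.125) = 0.3750
  −(0.125)·log₂(0.125) = 0.3750
  −(0.250)·log₂(0.250) = 0.5000
Sum: 0.5000 + 0.5000 + 0.3750 + 0.3750 + 0.5000 = 2.250 bits.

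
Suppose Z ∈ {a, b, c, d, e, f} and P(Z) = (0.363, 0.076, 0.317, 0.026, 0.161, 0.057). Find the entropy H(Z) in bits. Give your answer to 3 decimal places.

H(Z) = −Σ p·log₂ p.
  −(0.363)·log₂(0.363) = 0.5307
  −(0.076)·log₂(0.076) = 0.2826
  −(0.317)·log₂(0.317) = 0.5254
  −(0.026)·log₂(0.026) = 0.1369
  −(0.161)·log₂(0.161) = 0.4242
  −(0.057)·log₂(0.057) = 0.2356
Sum: 0.5307 + 0.2826 + 0.5254 + 0.1369 + 0.4242 + 0.2356 = 2.135 bits.

2.135 bits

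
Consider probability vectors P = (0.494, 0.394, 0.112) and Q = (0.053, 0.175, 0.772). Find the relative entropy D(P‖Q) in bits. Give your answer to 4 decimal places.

D(P‖Q) = Σ p·log₂(p/q).
  0.494·log₂(0.494/0.053) = 1.59090
  0.394·log₂(0.394/0.175) = 0.46131
  0.112·log₂(0.112/0.772) = -0.31193
D(P‖Q) = 1.7403 bits.

1.7403 bits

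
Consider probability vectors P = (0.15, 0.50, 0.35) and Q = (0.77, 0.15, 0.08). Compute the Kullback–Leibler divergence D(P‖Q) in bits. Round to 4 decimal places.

D(P‖Q) = Σ p·log₂(p/q).
  0.15·log₂(0.15/0.77) = -0.35398
  0.50·log₂(0.50/0.15) = 0.86848
  0.35·log₂(0.35/0.08) = 0.74525
D(P‖Q) = 1.2597 bits.

1.2597 bits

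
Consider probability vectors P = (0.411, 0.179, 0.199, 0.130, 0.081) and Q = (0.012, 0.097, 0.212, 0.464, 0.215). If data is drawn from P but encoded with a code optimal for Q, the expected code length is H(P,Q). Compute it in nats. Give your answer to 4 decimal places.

H(P,Q) = −Σ p·ln q.
  −0.411·ln(0.012) = 1.81779
  −0.179·ln(0.097) = 0.41761
  −0.199·ln(0.212) = 0.30868
  −0.130·ln(0.464) = 0.09982
  −0.081·ln(0.215) = 0.12451
H(P,Q) = 2.7684 nats.

2.7684 nats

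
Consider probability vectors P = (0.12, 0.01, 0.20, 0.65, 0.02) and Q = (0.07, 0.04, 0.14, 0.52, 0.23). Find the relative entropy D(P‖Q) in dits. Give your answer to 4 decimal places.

D(P‖Q) = Σ p·log₁₀(p/q).
  0.12·log₁₀(0.12/0.07) = 0.02809
  0.01·log₁₀(0.01/0.04) = -0.00602
  0.20·log₁₀(0.20/0.14) = 0.03098
  0.65·log₁₀(0.65/0.52) = 0.06299
  0.02·log₁₀(0.02/0.23) = -0.02121
D(P‖Q) = 0.0948 dits.

0.0948 dits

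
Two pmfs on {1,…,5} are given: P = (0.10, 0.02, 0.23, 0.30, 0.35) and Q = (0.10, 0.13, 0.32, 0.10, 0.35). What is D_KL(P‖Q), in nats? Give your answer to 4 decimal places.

0.2162 nats

D(P‖Q) = Σ p·ln(p/q).
  0.10·ln(0.10/0.10) = 0.00000
  0.02·ln(0.02/0.13) = -0.03744
  0.23·ln(0.23/0.32) = -0.07596
  0.30·ln(0.30/0.10) = 0.32958
  0.35·ln(0.35/0.35) = 0.00000
D(P‖Q) = 0.2162 nats.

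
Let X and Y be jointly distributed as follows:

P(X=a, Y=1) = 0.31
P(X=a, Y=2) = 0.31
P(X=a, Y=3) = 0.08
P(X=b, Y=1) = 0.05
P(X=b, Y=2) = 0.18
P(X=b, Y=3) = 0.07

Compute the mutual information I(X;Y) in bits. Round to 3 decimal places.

0.058 bits

Marginals: p(X) = (0.7000, 0.3000), p(Y) = (0.3600, 0.4900, 0.1500).
I(X;Y) = H(X) + H(Y) − H(X,Y).
H(X) = 0.8813, H(Y) = 1.4454, H(X,Y) = 2.2691.
I(X;Y) = 0.8813 + 1.4454 − 2.2691 = 0.058 bits.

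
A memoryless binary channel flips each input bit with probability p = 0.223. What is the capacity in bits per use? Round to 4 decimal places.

0.2344 bits

Binary symmetric channel: C = 1 − h₂(ε) where h₂ is the binary entropy function.
h₂(0.223) = −0.223·log₂0.223 − 0.777·log₂0.777 = 0.7656.
C = 1 − 0.7656 = 0.2344 bits per channel use.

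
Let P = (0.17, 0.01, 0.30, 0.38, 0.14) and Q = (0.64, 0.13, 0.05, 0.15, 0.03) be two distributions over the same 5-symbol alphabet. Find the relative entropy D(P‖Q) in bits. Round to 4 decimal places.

1.2341 bits

D(P‖Q) = Σ p·log₂(p/q).
  0.17·log₂(0.17/0.64) = -0.32513
  0.01·log₂(0.01/0.13) = -0.03700
  0.30·log₂(0.30/0.05) = 0.77549
  0.38·log₂(0.38/0.15) = 0.50959
  0.14·log₂(0.14/0.03) = 0.31113
D(P‖Q) = 1.2341 bits.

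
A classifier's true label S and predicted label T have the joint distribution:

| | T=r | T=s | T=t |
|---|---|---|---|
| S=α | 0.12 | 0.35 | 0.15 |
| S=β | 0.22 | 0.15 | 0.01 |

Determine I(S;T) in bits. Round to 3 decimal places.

0.145 bits

Marginals: p(S) = (0.6200, 0.3800), p(T) = (0.3400, 0.5000, 0.1600).
I(S;T) = H(S) + H(T) − H(S,T).
H(S) = 0.9580, H(T) = 1.4522, H(S,T) = 2.2653.
I(S;T) = 0.9580 + 1.4522 − 2.2653 = 0.145 bits.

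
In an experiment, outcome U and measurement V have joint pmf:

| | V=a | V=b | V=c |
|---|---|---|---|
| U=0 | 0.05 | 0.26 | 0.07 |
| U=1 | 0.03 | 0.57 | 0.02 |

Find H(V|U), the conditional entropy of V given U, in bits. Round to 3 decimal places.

0.759 bits

Chain rule: H(V|U) = H(U,V) − H(U).
Marginals: p(U) = (0.3800, 0.6200), p(V) = (0.0800, 0.8300, 0.0900).
H(U,V) = 1.7168 bits; H(U) = 0.9580 bits.
H(V|U) = 1.7168 − 0.9580 = 0.759 bits.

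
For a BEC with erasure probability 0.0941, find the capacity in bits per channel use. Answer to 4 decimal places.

Binary erasure channel: capacity C = 1 − ε.
C = 1 − 0.0941 = 0.9059 bits per channel use.

0.9059 bits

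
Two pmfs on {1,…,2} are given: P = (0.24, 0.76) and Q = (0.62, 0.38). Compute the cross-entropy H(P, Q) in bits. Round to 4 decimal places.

H(P,Q) = −Σ p·log₂ q.
  −0.24·log₂(0.62) = 0.16552
  −0.76·log₂(0.38) = 1.06091
H(P,Q) = 1.2264 bits.

1.2264 bits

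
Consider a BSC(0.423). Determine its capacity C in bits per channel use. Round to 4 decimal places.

Binary symmetric channel: C = 1 − h₂(ε) where h₂ is the binary entropy function.
h₂(0.423) = −0.423·log₂0.423 − 0.577·log₂0.577 = 0.9828.
C = 1 − 0.9828 = 0.0172 bits per channel use.

0.0172 bits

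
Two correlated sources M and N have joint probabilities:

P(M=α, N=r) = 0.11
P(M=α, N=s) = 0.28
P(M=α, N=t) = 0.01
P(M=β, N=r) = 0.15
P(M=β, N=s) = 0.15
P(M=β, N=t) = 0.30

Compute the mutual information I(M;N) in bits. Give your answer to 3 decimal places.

Marginals: p(M) = (0.4000, 0.6000), p(N) = (0.2600, 0.4300, 0.3100).
I(M;N) = Σ p(x,y)·log₂[p(x,y)/(p(x)p(y))].
  (α,r): 0.11·log₂(1.0577) = 0.0089
  (α,s): 0.28·log₂(1.6279) = 0.1968
  (α,t): 0.01·log₂(0.0806) = -0.0363
  (β,r): 0.15·log₂(0.9615) = -0.0085
  (β,s): 0.15·log₂(0.5814) = -0.1174
  (β,t): 0.30·log₂(1.6129) = 0.2069
Sum = 0.250 bits.

0.250 bits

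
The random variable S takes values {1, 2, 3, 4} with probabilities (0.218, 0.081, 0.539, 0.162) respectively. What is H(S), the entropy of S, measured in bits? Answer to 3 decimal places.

1.679 bits

H(S) = −Σ p·log₂ p.
  −(0.218)·log₂(0.218) = 0.4791
  −(0.081)·log₂(0.081) = 0.2937
  −(0.539)·log₂(0.539) = 0.4806
  −(0.162)·log₂(0.162) = 0.4254
Sum: 0.4791 + 0.2937 + 0.4806 + 0.4254 = 1.679 bits.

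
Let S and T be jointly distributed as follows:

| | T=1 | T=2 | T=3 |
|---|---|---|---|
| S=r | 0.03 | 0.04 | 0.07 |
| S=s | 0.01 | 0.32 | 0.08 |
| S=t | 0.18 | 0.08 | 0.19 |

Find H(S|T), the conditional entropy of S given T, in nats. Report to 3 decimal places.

0.798 nats

Chain rule: H(S|T) = H(S,T) − H(T).
Marginals: p(S) = (0.1400, 0.4100, 0.4500), p(T) = (0.2200, 0.4400, 0.3400).
H(S,T) = 1.8591 nats; H(T) = 1.0611 nats.
H(S|T) = 1.8591 − 1.0611 = 0.798 nats.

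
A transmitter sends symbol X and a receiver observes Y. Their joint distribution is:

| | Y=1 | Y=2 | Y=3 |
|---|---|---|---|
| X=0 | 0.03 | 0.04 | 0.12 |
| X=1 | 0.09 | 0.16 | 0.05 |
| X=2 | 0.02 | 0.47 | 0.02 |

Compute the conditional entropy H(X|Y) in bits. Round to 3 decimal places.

Marginals: p(X) = (0.1900, 0.3000, 0.5100), p(Y) = (0.1400, 0.6700, 0.1900).
H(X|Y) = Σ p(Y) · H(X|Y=·).
  Y=1: p=0.1400, H(X|Y=1) = 1.2871
  Y=2: p=0.6700, H(X|Y=2) = 1.0950
  Y=3: p=0.1900, H(X|Y=3) = 1.2674
Weighted sum = 1.155 bits.

1.155 bits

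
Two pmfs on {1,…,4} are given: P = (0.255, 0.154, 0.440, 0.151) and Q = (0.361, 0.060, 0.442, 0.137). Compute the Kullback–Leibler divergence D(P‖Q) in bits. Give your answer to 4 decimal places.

0.0999 bits

D(P‖Q) = Σ p·log₂(p/q).
  0.255·log₂(0.255/0.361) = -0.12788
  0.154·log₂(0.154/0.060) = 0.20942
  0.440·log₂(0.440/0.442) = -0.00288
  0.151·log₂(0.151/0.137) = 0.02120
D(P‖Q) = 0.0999 bits.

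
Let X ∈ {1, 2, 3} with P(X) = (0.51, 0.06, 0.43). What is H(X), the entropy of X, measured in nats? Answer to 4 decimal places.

0.8751 nats

H(X) = −Σ p·ln p.
  −(0.51)·ln(0.51) = 0.34341
  −(0.06)·ln(0.06) = 0.16880
  −(0.43)·ln(0.43) = 0.36291
Sum: 0.34341 + 0.16880 + 0.36291 = 0.8751 nats.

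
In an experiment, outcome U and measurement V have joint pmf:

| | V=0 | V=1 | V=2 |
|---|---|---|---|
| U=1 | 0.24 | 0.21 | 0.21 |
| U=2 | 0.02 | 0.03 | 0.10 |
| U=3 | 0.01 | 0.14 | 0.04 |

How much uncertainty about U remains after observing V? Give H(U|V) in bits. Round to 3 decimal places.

1.115 bits

Marginals: p(U) = (0.6600, 0.1500, 0.1900), p(V) = (0.2700, 0.3800, 0.3500).
H(U|V) = Σ p(V) · H(U|V=·).
  V=0: p=0.2700, H(U|V=0) = 0.6053
  V=1: p=0.3800, H(U|V=1) = 1.2928
  V=2: p=0.3500, H(U|V=2) = 1.3162
Weighted sum = 1.115 bits.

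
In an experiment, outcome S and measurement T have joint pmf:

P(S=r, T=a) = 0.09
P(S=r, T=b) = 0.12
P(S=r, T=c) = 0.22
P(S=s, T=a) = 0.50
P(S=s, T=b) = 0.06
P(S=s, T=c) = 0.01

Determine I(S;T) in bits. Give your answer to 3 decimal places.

0.398 bits

Marginals: p(S) = (0.4300, 0.5700), p(T) = (0.5900, 0.1800, 0.2300).
I(S;T) = H(S) + H(T) − H(S,T).
H(S) = 0.9858, H(T) = 1.3821, H(S,T) = 1.9703.
I(S;T) = 0.9858 + 1.3821 − 1.9703 = 0.398 bits.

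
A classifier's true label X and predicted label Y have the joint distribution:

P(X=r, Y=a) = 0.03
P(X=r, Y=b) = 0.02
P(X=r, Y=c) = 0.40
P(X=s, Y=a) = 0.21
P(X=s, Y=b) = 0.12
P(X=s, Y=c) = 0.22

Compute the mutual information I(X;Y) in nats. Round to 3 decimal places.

0.137 nats

Marginals: p(X) = (0.4500, 0.5500), p(Y) = (0.2400, 0.1400, 0.6200).
I(X;Y) = H(X) + H(Y) − H(X,Y).
H(X) = 0.6881, H(Y) = 0.9141, H(X,Y) = 1.4652.
I(X;Y) = 0.6881 + 0.9141 − 1.4652 = 0.137 nats.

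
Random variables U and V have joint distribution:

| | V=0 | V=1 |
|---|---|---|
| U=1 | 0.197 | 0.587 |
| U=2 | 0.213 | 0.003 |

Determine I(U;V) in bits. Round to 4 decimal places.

0.3161 bits

Marginals: p(U) = (0.7840, 0.2160), p(V) = (0.4100, 0.5900).
I(U;V) = H(U) + H(V) − H(U,V).
H(U) = 0.7528, H(V) = 0.9765, H(U,V) = 1.4132.
I(U;V) = 0.7528 + 0.9765 − 1.4132 = 0.3161 bits.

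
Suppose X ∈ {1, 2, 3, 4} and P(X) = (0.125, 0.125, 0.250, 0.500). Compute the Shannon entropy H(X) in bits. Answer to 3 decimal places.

1.750 bits

H(X) = −Σ p·log₂ p.
  −(0.125)·log₂(0.125) = 0.3750
  −(0.125)·log₂(0.125) = 0.3750
  −(0.250)·log₂(0.250) = 0.5000
  −(0.500)·log₂(0.500) = 0.5000
Sum: 0.3750 + 0.3750 + 0.5000 + 0.5000 = 1.750 bits.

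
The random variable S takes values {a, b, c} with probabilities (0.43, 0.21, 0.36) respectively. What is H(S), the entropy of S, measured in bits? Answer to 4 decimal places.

1.5270 bits

H(S) = −Σ p·log₂ p.
  −(0.43)·log₂(0.43) = 0.52356
  −(0.21)·log₂(0.21) = 0.47282
  −(0.36)·log₂(0.36) = 0.53062
Sum: 0.52356 + 0.47282 + 0.53062 = 1.5270 bits.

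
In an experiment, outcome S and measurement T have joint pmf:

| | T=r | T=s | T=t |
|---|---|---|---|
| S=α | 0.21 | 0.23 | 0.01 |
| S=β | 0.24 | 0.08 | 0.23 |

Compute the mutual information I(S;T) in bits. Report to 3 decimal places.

0.229 bits

Marginals: p(S) = (0.4500, 0.5500), p(T) = (0.4500, 0.3100, 0.2400).
I(S;T) = H(S) + H(T) − H(S,T).
H(S) = 0.9928, H(T) = 1.5363, H(S,T) = 2.3002.
I(S;T) = 0.9928 + 1.5363 − 2.3002 = 0.229 bits.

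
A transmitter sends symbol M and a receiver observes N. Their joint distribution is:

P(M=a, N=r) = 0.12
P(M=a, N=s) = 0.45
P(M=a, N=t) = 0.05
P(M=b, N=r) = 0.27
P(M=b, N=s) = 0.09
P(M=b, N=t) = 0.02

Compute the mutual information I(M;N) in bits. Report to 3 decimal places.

Marginals: p(M) = (0.6200, 0.3800), p(N) = (0.3900, 0.5400, 0.0700).
I(M;N) = Σ p(x,y)·log₂[p(x,y)/(p(x)p(y))].
  (a,r): 0.12·log₂(0.4963) = -0.1213
  (a,s): 0.45·log₂(1.3441) = 0.1920
  (a,t): 0.05·log₂(1.1521) = 0.0102
  (b,r): 0.27·log₂(1.8219) = 0.2337
  (b,s): 0.09·log₂(0.4386) = -0.1070
  (b,t): 0.02·log₂(0.7519) = -0.0082
Sum = 0.199 bits.

0.199 bits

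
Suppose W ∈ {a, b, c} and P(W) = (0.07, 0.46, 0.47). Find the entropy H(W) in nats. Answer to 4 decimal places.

H(W) = −Σ p·ln p.
  −(0.07)·ln(0.07) = 0.18615
  −(0.46)·ln(0.46) = 0.35720
  −(0.47)·ln(0.47) = 0.35486
Sum: 0.18615 + 0.35720 + 0.35486 = 0.8982 nats.

0.8982 nats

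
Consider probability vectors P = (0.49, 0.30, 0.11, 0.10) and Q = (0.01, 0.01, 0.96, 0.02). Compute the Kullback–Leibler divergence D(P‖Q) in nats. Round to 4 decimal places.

2.8500 nats

D(P‖Q) = Σ p·ln(p/q).
  0.49·ln(0.49/0.01) = 1.90699
  0.30·ln(0.30/0.01) = 1.02036
  0.11·ln(0.11/0.96) = -0.23831
  0.10·ln(0.10/0.02) = 0.16094
D(P‖Q) = 2.8500 nats.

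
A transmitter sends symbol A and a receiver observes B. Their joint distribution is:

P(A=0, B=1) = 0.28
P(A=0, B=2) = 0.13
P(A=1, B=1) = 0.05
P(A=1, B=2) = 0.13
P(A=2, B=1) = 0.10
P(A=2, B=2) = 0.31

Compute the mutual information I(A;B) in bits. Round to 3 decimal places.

0.134 bits

Marginals: p(A) = (0.4100, 0.1800, 0.4100), p(B) = (0.4300, 0.5700).
I(A;B) = H(A) + H(B) − H(A,B).
H(A) = 1.5001, H(B) = 0.9858, H(A,B) = 2.3516.
I(A;B) = 1.5001 + 0.9858 − 2.3516 = 0.134 bits.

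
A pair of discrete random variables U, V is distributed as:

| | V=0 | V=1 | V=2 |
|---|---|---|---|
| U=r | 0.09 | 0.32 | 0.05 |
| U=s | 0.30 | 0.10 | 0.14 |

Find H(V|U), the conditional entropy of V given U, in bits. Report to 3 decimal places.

1.310 bits

Marginals: p(U) = (0.4600, 0.5400), p(V) = (0.3900, 0.4200, 0.1900).
H(V|U) = Σ p(U) · H(V|U=·).
  U=r: p=0.4600, H(V|U=r) = 1.1727
  U=s: p=0.5400, H(V|U=s) = 1.4266
Weighted sum = 1.310 bits.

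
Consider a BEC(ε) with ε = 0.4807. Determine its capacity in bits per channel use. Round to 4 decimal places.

0.5193 bits

Binary erasure channel: capacity C = 1 − ε.
C = 1 − 0.4807 = 0.5193 bits per channel use.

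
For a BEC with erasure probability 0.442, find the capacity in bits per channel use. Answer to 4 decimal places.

Binary erasure channel: capacity C = 1 − ε.
C = 1 − 0.442 = 0.5580 bits per channel use.

0.5580 bits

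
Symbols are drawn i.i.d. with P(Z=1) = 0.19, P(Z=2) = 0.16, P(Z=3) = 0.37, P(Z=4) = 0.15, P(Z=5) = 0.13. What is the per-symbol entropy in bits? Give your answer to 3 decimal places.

H(Z) = −Σ p·log₂ p.
  −(0.19)·log₂(0.19) = 0.4552
  −(0.16)·log₂(0.16) = 0.4230
  −(0.37)·log₂(0.37) = 0.5307
  −(0.15)·log₂(0.15) = 0.4105
  −(0.13)·log₂(0.13) = 0.3826
Sum: 0.4552 + 0.4230 + 0.5307 + 0.4105 + 0.3826 = 2.202 bits.

2.202 bits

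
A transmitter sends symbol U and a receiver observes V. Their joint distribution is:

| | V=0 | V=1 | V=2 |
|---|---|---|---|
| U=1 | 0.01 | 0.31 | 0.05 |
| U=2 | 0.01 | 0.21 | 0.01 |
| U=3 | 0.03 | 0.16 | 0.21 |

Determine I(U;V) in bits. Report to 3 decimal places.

Marginals: p(U) = (0.3700, 0.2300, 0.4000), p(V) = (0.0500, 0.6800, 0.2700).
I(U;V) = H(U) + H(V) − H(U,V).
H(U) = 1.5472, H(V) = 1.1045, H(U,V) = 2.4596.
I(U;V) = 1.5472 + 1.1045 − 2.4596 = 0.192 bits.

0.192 bits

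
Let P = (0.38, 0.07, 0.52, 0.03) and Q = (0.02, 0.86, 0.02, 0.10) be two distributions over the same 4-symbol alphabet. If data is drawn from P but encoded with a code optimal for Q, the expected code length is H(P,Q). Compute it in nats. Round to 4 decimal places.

3.6005 nats

H(P,Q) = −Σ p·ln q.
  −0.38·ln(0.02) = 1.48657
  −0.07·ln(0.86) = 0.01056
  −0.52·ln(0.02) = 2.03425
  −0.03·ln(0.10) = 0.06908
H(P,Q) = 3.6005 nats.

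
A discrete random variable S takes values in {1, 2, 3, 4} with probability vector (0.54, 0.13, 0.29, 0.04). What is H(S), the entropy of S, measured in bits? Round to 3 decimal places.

1.566 bits

H(S) = −Σ p·log₂ p.
  −(0.54)·log₂(0.54) = 0.4800
  −(0.13)·log₂(0.13) = 0.3826
  −(0.29)·log₂(0.29) = 0.5179
  −(0.04)·log₂(0.04) = 0.1858
Sum: 0.4800 + 0.3826 + 0.5179 + 0.1858 = 1.566 bits.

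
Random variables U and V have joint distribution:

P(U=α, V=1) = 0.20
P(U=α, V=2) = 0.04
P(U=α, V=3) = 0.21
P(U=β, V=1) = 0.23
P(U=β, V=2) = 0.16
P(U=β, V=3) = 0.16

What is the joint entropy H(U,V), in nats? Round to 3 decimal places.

H(U,V) = −Σ p(x,y)·ln p(x,y) over all 6 cells.
  cell (α,1): −0.20·ln0.20 = 0.3219
  cell (α,2): −0.04·ln0.04 = 0.1288
  cell (α,3): −0.21·ln0.21 = 0.3277
  cell (β,1): −0.23·ln0.23 = 0.3380
  cell (β,2): −0.16·ln0.16 = 0.2932
  cell (β,3): −0.16·ln0.16 = 0.2932
Sum = 1.703 nats.

1.703 nats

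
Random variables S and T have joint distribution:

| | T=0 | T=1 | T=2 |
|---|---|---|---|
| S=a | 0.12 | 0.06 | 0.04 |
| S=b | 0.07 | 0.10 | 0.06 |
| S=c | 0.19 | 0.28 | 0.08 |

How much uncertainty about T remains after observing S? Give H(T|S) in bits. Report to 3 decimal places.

Chain rule: H(T|S) = H(S,T) − H(S).
Marginals: p(S) = (0.2200, 0.2300, 0.5500), p(T) = (0.3800, 0.4400, 0.1800).
H(S,T) = 2.9016 bits; H(S) = 1.4426 bits.
H(T|S) = 2.9016 − 1.4426 = 1.459 bits.

1.459 bits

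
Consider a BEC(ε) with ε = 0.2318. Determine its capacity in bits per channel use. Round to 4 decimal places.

Binary erasure channel: capacity C = 1 − ε.
C = 1 − 0.2318 = 0.7682 bits per channel use.

0.7682 bits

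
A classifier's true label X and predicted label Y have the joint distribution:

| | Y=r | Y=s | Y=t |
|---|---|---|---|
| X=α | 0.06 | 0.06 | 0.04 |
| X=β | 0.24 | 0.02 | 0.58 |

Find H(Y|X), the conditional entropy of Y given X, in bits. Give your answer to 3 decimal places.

Chain rule: H(Y|X) = H(X,Y) − H(X).
Marginals: p(X) = (0.1600, 0.8400), p(Y) = (0.3000, 0.0800, 0.6200).
H(X,Y) = 1.7356 bits; H(X) = 0.6343 bits.
H(Y|X) = 1.7356 − 0.6343 = 1.101 bits.

1.101 bits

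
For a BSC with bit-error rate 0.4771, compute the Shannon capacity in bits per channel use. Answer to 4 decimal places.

Binary symmetric channel: C = 1 − h₂(ε) where h₂ is the binary entropy function.
h₂(0.4771) = −0.4771·log₂0.4771 − 0.5229·log₂0.5229 = 0.9985.
C = 1 − 0.9985 = 0.0015 bits per channel use.

0.0015 bits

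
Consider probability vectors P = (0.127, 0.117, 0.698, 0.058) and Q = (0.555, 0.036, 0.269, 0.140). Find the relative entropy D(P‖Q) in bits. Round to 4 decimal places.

D(P‖Q) = Σ p·log₂(p/q).
  0.127·log₂(0.127/0.555) = -0.27021
  0.117·log₂(0.117/0.036) = 0.19895
  0.698·log₂(0.698/0.269) = 0.96018
  0.058·log₂(0.058/0.140) = -0.07374
D(P‖Q) = 0.8152 bits.

0.8152 bits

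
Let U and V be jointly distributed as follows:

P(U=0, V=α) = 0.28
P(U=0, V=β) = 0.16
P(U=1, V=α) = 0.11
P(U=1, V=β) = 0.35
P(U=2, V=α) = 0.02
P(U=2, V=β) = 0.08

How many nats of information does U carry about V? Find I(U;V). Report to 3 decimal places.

0.085 nats

Marginals: p(U) = (0.4400, 0.4600, 0.1000), p(V) = (0.4100, 0.5900).
I(U;V) = H(U) + H(V) − H(U,V).
H(U) = 0.9487, H(V) = 0.6769, H(U,V) = 1.5402.
I(U;V) = 0.9487 + 0.6769 − 1.5402 = 0.085 nats.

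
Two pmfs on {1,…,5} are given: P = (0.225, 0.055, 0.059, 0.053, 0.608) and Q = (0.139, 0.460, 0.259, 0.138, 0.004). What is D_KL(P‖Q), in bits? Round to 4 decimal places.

D(P‖Q) = Σ p·log₂(p/q).
  0.225·log₂(0.225/0.139) = 0.15634
  0.055·log₂(0.055/0.460) = -0.16853
  0.059·log₂(0.059/0.259) = -0.12592
  0.053·log₂(0.053/0.138) = -0.07317
  0.608·log₂(0.608/0.004) = 4.40674
D(P‖Q) = 4.1955 bits.

4.1955 bits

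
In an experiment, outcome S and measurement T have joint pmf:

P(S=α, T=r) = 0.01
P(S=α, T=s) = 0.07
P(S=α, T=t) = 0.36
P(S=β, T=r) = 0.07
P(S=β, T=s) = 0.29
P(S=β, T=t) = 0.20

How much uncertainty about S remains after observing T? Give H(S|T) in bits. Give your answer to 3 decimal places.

Chain rule: H(S|T) = H(S,T) − H(T).
Marginals: p(S) = (0.4400, 0.5600), p(T) = (0.0800, 0.3600, 0.5600).
H(S,T) = 2.1165 bits; H(T) = 1.2906 bits.
H(S|T) = 2.1165 − 1.2906 = 0.826 bits.

0.826 bits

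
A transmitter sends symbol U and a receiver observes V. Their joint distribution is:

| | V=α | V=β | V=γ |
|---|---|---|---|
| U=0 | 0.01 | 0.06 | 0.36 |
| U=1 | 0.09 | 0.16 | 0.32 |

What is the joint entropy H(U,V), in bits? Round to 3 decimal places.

H(U,V) = −Σ p(x,y)·log₂ p(x,y) over all 6 cells.
  cell (0,α): −0.01·log₂0.01 = 0.0664
  cell (0,β): −0.06·log₂0.06 = 0.2435
  cell (0,γ): −0.36·log₂0.36 = 0.5306
  cell (1,α): −0.09·log₂0.09 = 0.3127
  cell (1,β): −0.16·log₂0.16 = 0.4230
  cell (1,γ): −0.32·log₂0.32 = 0.5260
Sum = 2.102 bits.

2.102 bits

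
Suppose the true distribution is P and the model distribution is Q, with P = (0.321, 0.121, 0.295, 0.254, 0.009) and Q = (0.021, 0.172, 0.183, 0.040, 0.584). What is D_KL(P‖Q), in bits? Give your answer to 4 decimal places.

D(P‖Q) = Σ p·log₂(p/q).
  0.321·log₂(0.321/0.021) = 1.26285
  0.121·log₂(0.121/0.172) = -0.06140
  0.295·log₂(0.295/0.183) = 0.20322
  0.254·log₂(0.254/0.040) = 0.67736
  0.009·log₂(0.009/0.584) = -0.05418
D(P‖Q) = 2.0278 bits.

2.0278 bits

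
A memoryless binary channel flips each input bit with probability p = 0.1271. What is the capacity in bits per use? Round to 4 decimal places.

0.4506 bits

Binary symmetric channel: C = 1 − h₂(ε) where h₂ is the binary entropy function.
h₂(0.1271) = −0.1271·log₂0.1271 − 0.8729·log₂0.8729 = 0.5494.
C = 1 − 0.5494 = 0.4506 bits per channel use.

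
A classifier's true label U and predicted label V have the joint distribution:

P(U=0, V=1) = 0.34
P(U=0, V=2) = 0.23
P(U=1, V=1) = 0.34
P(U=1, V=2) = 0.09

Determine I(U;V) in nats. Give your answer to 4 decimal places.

0.0219 nats

Marginals: p(U) = (0.5700, 0.4300), p(V) = (0.6800, 0.3200).
I(U;V) = H(U) + H(V) − H(U,V).
H(U) = 0.6833, H(V) = 0.6269, H(U,V) = 1.2883.
I(U;V) = 0.6833 + 0.6269 − 1.2883 = 0.0219 nats.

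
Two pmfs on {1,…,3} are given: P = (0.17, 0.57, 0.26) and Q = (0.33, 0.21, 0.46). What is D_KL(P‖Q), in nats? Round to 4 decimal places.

D(P‖Q) = Σ p·ln(p/q).
  0.17·ln(0.17/0.33) = -0.11276
  0.57·ln(0.57/0.21) = 0.56916
  0.26·ln(0.26/0.46) = -0.14834
D(P‖Q) = 0.3081 nats.

0.3081 nats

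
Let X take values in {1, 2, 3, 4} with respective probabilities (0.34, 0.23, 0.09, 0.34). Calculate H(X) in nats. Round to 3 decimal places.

1.288 nats

H(X) = −Σ p·ln p.
  −(0.34)·ln(0.34) = 0.3668
  −(0.23)·ln(0.23) = 0.3380
  −(0.09)·ln(0.09) = 0.2167
  −(0.34)·ln(0.34) = 0.3668
Sum: 0.3668 + 0.3380 + 0.2167 + 0.3668 = 1.288 nats.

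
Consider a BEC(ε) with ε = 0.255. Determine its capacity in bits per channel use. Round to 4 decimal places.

Binary erasure channel: capacity C = 1 − ε.
C = 1 − 0.255 = 0.7450 bits per channel use.

0.7450 bits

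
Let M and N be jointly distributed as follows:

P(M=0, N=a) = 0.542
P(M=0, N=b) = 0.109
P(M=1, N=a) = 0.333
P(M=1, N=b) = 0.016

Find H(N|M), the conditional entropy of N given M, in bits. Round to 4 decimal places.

Chain rule: H(N|M) = H(M,N) − H(M).
Marginals: p(M) = (0.6510, 0.3490), p(N) = (0.8750, 0.1250).
H(M,N) = 1.4512 bits; H(M) = 0.9332 bits.
H(N|M) = 1.4512 − 0.9332 = 0.5180 bits.

0.5180 bits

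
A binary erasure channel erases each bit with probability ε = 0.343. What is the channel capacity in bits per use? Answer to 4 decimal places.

Binary erasure channel: capacity C = 1 − ε.
C = 1 − 0.343 = 0.6570 bits per channel use.

0.6570 bits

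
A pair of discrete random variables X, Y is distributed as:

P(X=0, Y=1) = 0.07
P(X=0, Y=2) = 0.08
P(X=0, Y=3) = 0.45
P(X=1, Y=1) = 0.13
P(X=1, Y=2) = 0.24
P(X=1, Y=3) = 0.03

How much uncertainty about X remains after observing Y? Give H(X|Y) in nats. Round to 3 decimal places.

0.422 nats

Marginals: p(X) = (0.6000, 0.4000), p(Y) = (0.2000, 0.3200, 0.4800).
H(X|Y) = Σ p(Y) · H(X|Y=·).
  Y=1: p=0.2000, H(X|Y=1) = 0.6474
  Y=2: p=0.3200, H(X|Y=2) = 0.5623
  Y=3: p=0.4800, H(X|Y=3) = 0.2338
Weighted sum = 0.422 nats.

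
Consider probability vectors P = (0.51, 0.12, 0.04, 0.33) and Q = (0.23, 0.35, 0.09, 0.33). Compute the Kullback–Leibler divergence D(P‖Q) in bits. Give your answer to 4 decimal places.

D(P‖Q) = Σ p·log₂(p/q).
  0.51·log₂(0.51/0.23) = 0.58592
  0.12·log₂(0.12/0.35) = -0.18532
  0.04·log₂(0.04/0.09) = -0.04680
  0.33·log₂(0.33/0.33) = 0.00000
D(P‖Q) = 0.3538 bits.

0.3538 bits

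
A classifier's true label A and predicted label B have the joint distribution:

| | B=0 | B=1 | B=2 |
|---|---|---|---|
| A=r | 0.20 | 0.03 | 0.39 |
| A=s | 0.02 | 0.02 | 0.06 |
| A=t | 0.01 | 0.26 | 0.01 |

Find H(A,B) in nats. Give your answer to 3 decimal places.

1.562 nats

H(A,B) = −Σ p(x,y)·ln p(x,y) over all 9 cells.
  cell (r,0): −0.20·ln0.20 = 0.3219
  cell (r,1): −0.03·ln0.03 = 0.1052
  cell (r,2): −0.39·ln0.39 = 0.3672
  cell (s,0): −0.02·ln0.02 = 0.0782
  cell (s,1): −0.02·ln0.02 = 0.0782
  cell (s,2): −0.06·ln0.06 = 0.1688
  cell (t,0): −0.01·ln0.01 = 0.0461
  cell (t,1): −0.26·ln0.26 = 0.3502
  cell (t,2): −0.01·ln0.01 = 0.0461
Sum = 1.562 nats.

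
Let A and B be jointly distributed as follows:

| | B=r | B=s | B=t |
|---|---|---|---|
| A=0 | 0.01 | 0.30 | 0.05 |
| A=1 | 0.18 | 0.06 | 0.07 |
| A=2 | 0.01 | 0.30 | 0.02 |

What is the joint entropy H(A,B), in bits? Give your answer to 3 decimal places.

2.461 bits

H(A,B) = −Σ p(x,y)·log₂ p(x,y) over all 9 cells.
  cell (0,r): −0.01·log₂0.01 = 0.0664
  cell (0,s): −0.30·log₂0.30 = 0.5211
  cell (0,t): −0.05·log₂0.05 = 0.2161
  cell (1,r): −0.18·log₂0.18 = 0.4453
  cell (1,s): −0.06·log₂0.06 = 0.2435
  cell (1,t): −0.07·log₂0.07 = 0.2686
  cell (2,r): −0.01·log₂0.01 = 0.0664
  cell (2,s): −0.30·log₂0.30 = 0.5211
  cell (2,t): −0.02·log₂0.02 = 0.1129
Sum = 2.461 bits.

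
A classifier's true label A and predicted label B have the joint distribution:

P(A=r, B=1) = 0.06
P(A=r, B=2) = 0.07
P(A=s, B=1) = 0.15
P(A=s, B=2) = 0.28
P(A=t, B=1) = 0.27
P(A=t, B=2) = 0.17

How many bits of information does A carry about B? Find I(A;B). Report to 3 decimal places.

0.045 bits

Marginals: p(A) = (0.1300, 0.4300, 0.4400), p(B) = (0.4800, 0.5200).
I(A;B) = H(A) + H(B) − H(A,B).
H(A) = 1.4274, H(B) = 0.9988, H(A,B) = 2.3815.
I(A;B) = 1.4274 + 0.9988 − 2.3815 = 0.045 bits.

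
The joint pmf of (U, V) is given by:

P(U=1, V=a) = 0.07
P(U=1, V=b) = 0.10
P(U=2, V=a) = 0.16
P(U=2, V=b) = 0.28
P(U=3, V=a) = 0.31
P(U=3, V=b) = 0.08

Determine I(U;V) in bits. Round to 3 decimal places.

0.128 bits

Marginals: p(U) = (0.1700, 0.4400, 0.3900), p(V) = (0.5400, 0.4600).
I(U;V) = Σ p(x,y)·log₂[p(x,y)/(p(x)p(y))].
  (1,a): 0.07·log₂(0.7625) = -0.0274
  (1,b): 0.10·log₂(1.2788) = 0.0355
  (2,a): 0.16·log₂(0.6734) = -0.0913
  (2,b): 0.28·log₂(1.3834) = 0.1311
  (3,a): 0.31·log₂(1.4720) = 0.1729
  (3,b): 0.08·log₂(0.4459) = -0.0932
Sum = 0.128 bits.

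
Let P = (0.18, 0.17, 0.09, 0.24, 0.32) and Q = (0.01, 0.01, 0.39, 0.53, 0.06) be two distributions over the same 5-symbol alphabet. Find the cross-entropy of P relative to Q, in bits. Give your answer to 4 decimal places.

H(P,Q) = −Σ p·log₂ q.
  −0.18·log₂(0.01) = 1.19589
  −0.17·log₂(0.01) = 1.12946
  −0.09·log₂(0.39) = 0.12226
  −0.24·log₂(0.53) = 0.21982
  −0.32·log₂(0.06) = 1.29885
H(P,Q) = 3.9663 bits.

3.9663 bits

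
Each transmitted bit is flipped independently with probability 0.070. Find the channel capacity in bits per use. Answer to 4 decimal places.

Binary symmetric channel: C = 1 − h₂(ε) where h₂ is the binary entropy function.
h₂(0.070) = −0.070·log₂0.070 − 0.930·log₂0.930 = 0.3659.
C = 1 − 0.3659 = 0.6341 bits per channel use.

0.6341 bits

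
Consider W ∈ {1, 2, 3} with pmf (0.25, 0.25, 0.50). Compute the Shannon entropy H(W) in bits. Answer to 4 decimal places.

H(W) = −Σ p·log₂ p.
  −(0.25)·log₂(0.25) = 0.50000
  −(0.25)·log₂(0.25) = 0.50000
  −(0.50)·log₂(0.50) = 0.50000
Sum: 0.50000 + 0.50000 + 0.50000 = 1.5000 bits.

1.5000 bits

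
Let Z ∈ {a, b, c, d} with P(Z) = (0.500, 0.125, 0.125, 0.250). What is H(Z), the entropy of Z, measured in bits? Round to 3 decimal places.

H(Z) = −Σ p·log₂ p.
  −(0.500)·log₂(0.500) = 0.5000
  −(0.125)·log₂(0.125) = 0.3750
  −(0.125)·log₂(0.125) = 0.3750
  −(0.250)·log₂(0.250) = 0.5000
Sum: 0.5000 + 0.3750 + 0.3750 + 0.5000 = 1.750 bits.

1.750 bits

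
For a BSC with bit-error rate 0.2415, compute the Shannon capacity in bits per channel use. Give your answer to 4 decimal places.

Binary symmetric channel: C = 1 − h₂(ε) where h₂ is the binary entropy function.
h₂(0.2415) = −0.2415·log₂0.2415 − 0.7585·log₂0.7585 = 0.7975.
C = 1 − 0.7975 = 0.2025 bits per channel use.

0.2025 bits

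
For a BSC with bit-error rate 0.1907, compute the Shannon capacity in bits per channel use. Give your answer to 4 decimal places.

0.2971 bits

Binary symmetric channel: C = 1 − h₂(ε) where h₂ is the binary entropy function.
h₂(0.1907) = −0.1907·log₂0.1907 − 0.8093·log₂0.8093 = 0.7029.
C = 1 − 0.7029 = 0.2971 bits per channel use.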